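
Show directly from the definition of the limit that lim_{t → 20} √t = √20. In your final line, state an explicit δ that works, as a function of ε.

δ = min(20, √20·ε)

Let ε > 0 be given. We want δ > 0 such that 0 < |t − 20| < δ implies |√t − √20| < ε.
Rationalise: √t − √20 = (t − 20)/(√t + √20), so |√t − √20| = |t − 20|/(√t + √20).
Restrict δ ≤ 20 so that |t − 20| < 20 forces t > 0, and then √t + √20 > √20.
Hence |√t − √20| < |t − 20|/√20, which is < ε once |t − 20| < √20·ε.
Take δ = min(20, √20·ε). If 0 < |t − 20| < δ then t > 0 and |√t − √20| < |t − 20|/√20 < ε.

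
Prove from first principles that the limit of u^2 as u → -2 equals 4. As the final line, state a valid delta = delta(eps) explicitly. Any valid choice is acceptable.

Suppose eps > 0. We seek delta > 0 with 0 < |u + 2| < delta ⇒ |u^2 − 4| < eps.
Factor: u^2 − 4 = (u + 2)(u - 2), so |u^2 − 4| = |u + 2|·|u - 2|.
Restrict delta ≤ 1. Then |u + 2| < 1 gives |u| < 3, so by the triangle inequality |u - 2| ≤ 3 + 2 = 5.
Hence |u^2 − 4| ≤ 5|u + 2|, which is < eps once |u + 2| < eps/5.
Take delta = min(1, eps/5). If 0 < |u + 2| < delta then both bounds hold and |u^2 − 4| ≤ 5|u + 2| < 5·(eps/5) = eps.

delta = min(1, eps/5)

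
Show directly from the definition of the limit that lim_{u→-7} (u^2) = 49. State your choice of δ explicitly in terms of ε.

δ = min(2, ε/16)

Let ε > 0 be given. We seek δ > 0 with 0 < |u + 7| < δ ⇒ |u^2 − 49| < ε.
Factor: u^2 − 49 = (u + 7)(u - 7), so |u^2 − 49| = |u + 7|·|u - 7|.
Restrict δ ≤ 2. Then |u + 7| < 2 gives |u| < 9, so by the triangle inequality |u - 7| ≤ 9 + 7 = 16.
Hence |u^2 − 49| ≤ 16|u + 7|, which is < ε once |u + 7| < ε/16.
Take δ = min(2, ε/16). If 0 < |u + 7| < δ then both bounds hold and |u^2 − 49| ≤ 16|u + 7| < 16·(ε/16) = ε.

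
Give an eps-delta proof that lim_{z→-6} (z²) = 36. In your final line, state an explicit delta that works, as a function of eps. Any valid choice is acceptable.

Let eps > 0 be given. We seek delta > 0 with 0 < |z + 6| < delta ⇒ |z² − 36| < eps.
Factor: z² − 36 = (z + 6)(z - 6), so |z² − 36| = |z + 6|·|z - 6|.
Restrict delta ≤ 2. Then |z + 6| < 2 gives |z| < 8, so by the triangle inequality |z - 6| ≤ 8 + 6 = 14.
Hence |z² − 36| ≤ 14|z + 6|, which is < eps once |z + 6| < eps/14.
Take delta = min(2, eps/14). If 0 < |z + 6| < delta then both bounds hold and |z² − 36| ≤ 14|z + 6| < 14·(eps/14) = eps.

delta = min(2, eps/14)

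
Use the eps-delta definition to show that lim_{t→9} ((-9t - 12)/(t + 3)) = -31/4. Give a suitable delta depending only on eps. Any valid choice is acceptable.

Let eps > 0 be given. We want delta > 0 with 0 < |t − 9| < delta ⇒ |(-9t - 12)/(t + 3) + 31/4| < eps.
Combining over a common denominator, (-9t - 12)/(t + 3) + 31/4 = [(-9t - 12)·12 − (-93)·(t + 3)] / [12·(t + 3)] = -15(t − 9) / (12(t + 3)).
So |(-9t - 12)/(t + 3) + 31/4| = 15|t − 9| / (12·|t + 3|).
Require delta ≤ 6, so |t + 3| ≥ |12| − |t − 9| > 12 − 6 = 6.
Hence |(-9t - 12)/(t + 3) + 31/4| < 15|t − 9|/(12·6) = (5/24)|t − 9|, which is < eps once |t − 9| < (24/5)eps.
Take delta = min(6, (24/5)eps). Then 0 < |t − 9| < delta forces both bounds, so |(-9t - 12)/(t + 3) + 31/4| < eps.

delta = min(6, (24/5)eps)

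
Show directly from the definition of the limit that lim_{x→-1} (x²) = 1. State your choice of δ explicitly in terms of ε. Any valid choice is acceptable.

δ = min(1, ε/3)

Let ε > 0. We seek δ > 0 with 0 < |x + 1| < δ ⇒ |x² − 1| < ε.
Factor: x² − 1 = (x + 1)(x - 1), so |x² − 1| = |x + 1|·|x - 1|.
Restrict δ ≤ 1. Then |x + 1| < 1 gives |x| < 2, so by the triangle inequality |x - 1| ≤ 2 + 1 = 3.
Hence |x² − 1| ≤ 3|x + 1|, which is < ε once |x + 1| < ε/3.
Take δ = min(1, ε/3). If 0 < |x + 1| < δ then both bounds hold and |x² − 1| ≤ 3|x + 1| < 3·(ε/3) = ε.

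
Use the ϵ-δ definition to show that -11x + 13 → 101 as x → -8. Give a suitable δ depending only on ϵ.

Let ϵ > 0 be given. We need δ > 0 so that 0 < |x + 8| < δ implies |(-11x + 13) − 101| < ϵ.
|(-11x + 13) − 101| = |-11x - 88| = 11|x + 8|.
Thus it suffices that |x + 8| < ϵ/11.
Choosing δ = ϵ/11 gives |(-11x + 13) − 101| = 11|x + 8| < ϵ whenever |x + 8| < δ.

δ = ϵ/11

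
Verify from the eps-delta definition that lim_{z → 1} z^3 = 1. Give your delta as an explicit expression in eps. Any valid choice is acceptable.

Fix eps > 0. We seek delta > 0 with 0 < |z − 1| < delta ⇒ |z^3 − 1| < eps.
Factor: z^3 − 1 = (z − 1)(z^2 + z + 1), so |z^3 − 1| = |z − 1|·|z^2 + z + 1|.
Impose delta ≤ 1 so that |z| < 2; then |z^2 + z + 1| ≤ 7.
Hence |z^3 − 1| ≤ 7|z − 1|, which is < eps once |z − 1| < eps/7.
Take delta = min(1, eps/7). If 0 < |z − 1| < delta then both bounds hold and |z^3 − 1| ≤ 7|z − 1| < 7·(eps/7) = eps.

delta = min(1, eps/7)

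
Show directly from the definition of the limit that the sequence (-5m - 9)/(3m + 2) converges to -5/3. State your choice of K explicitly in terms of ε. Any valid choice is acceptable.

K = (17/9)/ε

Suppose ε > 0. For m ≥ 1, |(-5m - 9)/(3m + 2) + 5/3| = |-17|/(3(3m + 2)) = 17/(3(3m + 2)).
Since 3m + 2 ≥ 3m for m ≥ 1, this is ≤ 17/(3·3m) = (17/9)/m.
So |(-5m - 9)/(3m + 2) + 5/3| < ε whenever m > (17/9)/ε.
Take K = (17/9)/ε. If m > K then |(-5m - 9)/(3m + 2) + 5/3| ≤ (17/9)/m < ε.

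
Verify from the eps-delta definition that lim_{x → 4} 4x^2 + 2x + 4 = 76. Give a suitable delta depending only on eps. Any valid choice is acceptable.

Suppose eps > 0. We want delta > 0 such that 0 < |x − 4| < delta implies |(4x^2 + 2x + 4) − 76| < eps.
(4x^2 + 2x + 4) − 76 = 4x^2 + 2x - 72 = (x − 4)(4x + 18).
So |(4x^2 + 2x + 4) − 76| = |x − 4|·|4x + 18|.
Assume first that |x − 4| < 2, so |x| < 6. Then |4x + 18| ≤ 4·6 + 18 = 42.
Hence |(4x^2 + 2x + 4) − 76| ≤ 42|x − 4| < eps provided |x − 4| < eps/42.
Take delta = min(2, eps/42). Then 0 < |x − 4| < delta gives both |x − 4| < 2 and |x − 4| < eps/42, so |(4x^2 + 2x + 4) − 76| < eps.

delta = min(2, eps/42)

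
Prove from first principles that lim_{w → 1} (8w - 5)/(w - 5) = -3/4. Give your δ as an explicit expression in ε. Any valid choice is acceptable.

δ = min(2, (8/35)ε)

Let ε > 0. We want δ > 0 with 0 < |w − 1| < δ ⇒ |(8w - 5)/(w - 5) + 3/4| < ε.
Combining over a common denominator, (8w - 5)/(w - 5) + 3/4 = [(8w - 5)·(-4) − 3·(w - 5)] / [(-4)·(w - 5)] = -35(w − 1) / ((-4)(w - 5)).
So |(8w - 5)/(w - 5) + 3/4| = 35|w − 1| / (4·|w − 5|).
Restrict δ ≤ 2. Then |w − 1| < 2 gives |w − 5| = |(w − 1) + (-4)| ≥ 4 − 2 = 2.
Hence |(8w - 5)/(w - 5) + 3/4| < 35|w − 1|/(4·2) = (35/8)|w − 1|, which is < ε once |w − 1| < (8/35)ε.
Take δ = min(2, (8/35)ε). Then 0 < |w − 1| < δ forces both bounds, so |(8w - 5)/(w - 5) + 3/4| < ε.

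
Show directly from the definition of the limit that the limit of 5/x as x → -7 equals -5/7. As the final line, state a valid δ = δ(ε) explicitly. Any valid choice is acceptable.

δ = min(7/2, (49/10)ε)

Let ε > 0. We seek δ > 0 such that 0 < |x + 7| < δ implies |5/x + 5/7| < ε.
|5/x + 5/7| = 5·|-7 − x|/(7·|x|) = 5|x + 7|/(7|x|).
Restrict δ ≤ 7/2. Then |x + 7| < 7/2 gives |x| > 7/2, so 7|x| > 49/2.
Then |5/x + 5/7| < 5|x + 7|/(49/2), which is < ε when |x + 7| < (49/10)ε.
Take δ = min(7/2, (49/10)ε). Then 0 < |x + 7| < δ gives both |x + 7| < 7/2 and |x + 7| < (49/10)ε, so |5/x + 5/7| < ε.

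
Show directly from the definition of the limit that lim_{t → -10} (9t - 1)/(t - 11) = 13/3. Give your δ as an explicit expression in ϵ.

Let ϵ > 0 be given. We want δ > 0 with 0 < |t + 10| < δ ⇒ |(9t - 1)/(t - 11) − (13/3)| < ϵ.
Combining over a common denominator, (9t - 1)/(t - 11) − (13/3) = [(9t - 1)·(-21) − (-91)·(t - 11)] / [(-21)·(t - 11)] = -98(t + 10) / ((-21)(t - 11)).
So |(9t - 1)/(t - 11) − (13/3)| = 98|t + 10| / (21·|t − 11|).
Restrict δ ≤ 21/2. Then |t + 10| < 21/2 gives |t − 11| = |(t + 10) + (-21)| ≥ 21 − 21/2 = 21/2.
Hence |(9t - 1)/(t - 11) − (13/3)| < 98|t + 10|/(21·(21/2)) = (4/9)|t + 10|, which is < ϵ once |t + 10| < (9/4)ϵ.
Take δ = min(21/2, (9/4)ϵ). Then 0 < |t + 10| < δ forces both bounds, so |(9t - 1)/(t - 11) − (13/3)| < ϵ.

δ = min(21/2, (9/4)ϵ)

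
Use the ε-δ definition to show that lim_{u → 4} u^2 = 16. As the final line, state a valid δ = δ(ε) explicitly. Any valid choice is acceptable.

δ = min(1, ε/9)

Fix ε > 0. We seek δ > 0 with 0 < |u − 4| < δ ⇒ |u^2 − 16| < ε.
Factor: u^2 − 16 = (u − 4)(u + 4), so |u^2 − 16| = |u − 4|·|u + 4|.
Restrict δ ≤ 1. Then |u − 4| < 1 gives |u| < 5, so by the triangle inequality |u + 4| ≤ 5 + 4 = 9.
Hence |u^2 − 16| ≤ 9|u − 4|, which is < ε once |u − 4| < ε/9.
Take δ = min(1, ε/9). If 0 < |u − 4| < δ then both bounds hold and |u^2 − 16| ≤ 9|u − 4| < 9·(ε/9) = ε.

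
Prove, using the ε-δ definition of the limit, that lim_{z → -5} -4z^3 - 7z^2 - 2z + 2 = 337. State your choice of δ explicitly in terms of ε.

Fix ε > 0. We want δ > 0 such that 0 < |z + 5| < δ implies |(-4z^3 - 7z^2 - 2z + 2) − 337| < ε.
(-4z^3 - 7z^2 - 2z + 2) − 337 = -4z^3 - 7z^2 - 2z - 335 = (z + 5)(-4z^2 + 13z - 67).
So |(-4z^3 - 7z^2 - 2z + 2) − 337| = |z + 5|·|-4z^2 + 13z - 67|.
Require δ ≤ 1. Then |z + 5| < 1 gives |z| < 6, and by the triangle inequality |-4z^2 + 13z - 67| ≤ 4·6^2 + 13·6 + 67 = 289.
Hence |(-4z^3 - 7z^2 - 2z + 2) − 337| ≤ 289|z + 5| < ε provided |z + 5| < ε/289.
Choosing δ = min(1, ε/289) ensures both conditions, hence |(-4z^3 - 7z^2 - 2z + 2) − 337| < ε.

δ = min(1, ε/289)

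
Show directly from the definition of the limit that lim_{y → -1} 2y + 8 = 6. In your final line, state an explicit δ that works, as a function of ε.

Suppose ε > 0. We need δ > 0 so that 0 < |y + 1| < δ implies |(2y + 8) − 6| < ε.
Since (2y + 8) − 6 = 2(y + 1), we have |(2y + 8) − 6| = 2|y + 1|.
Thus it suffices that |y + 1| < ε/2.
Choosing δ = ε/2 gives |(2y + 8) − 6| = 2|y + 1| < ε whenever |y + 1| < δ.

δ = ε/2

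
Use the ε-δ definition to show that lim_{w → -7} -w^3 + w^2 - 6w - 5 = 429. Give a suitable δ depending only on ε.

δ = min(1, ε/190)

Fix ε > 0. We want δ > 0 such that 0 < |w + 7| < δ implies |(-w^3 + w^2 - 6w - 5) − 429| < ε.
(-w^3 + w^2 - 6w - 5) − 429 = -w^3 + w^2 - 6w - 434 = (w + 7)(-w^2 + 8w - 62).
So |(-w^3 + w^2 - 6w - 5) − 429| = |w + 7|·|-w^2 + 8w - 62|.
Assume first that |w + 7| < 1, so |w| < 8. Then |-w^2 + 8w - 62| ≤ 8^2 + 8·8 + 62 = 190.
Hence |(-w^3 + w^2 - 6w - 5) − 429| ≤ 190|w + 7| < ε provided |w + 7| < ε/190.
Choosing δ = min(1, ε/190) ensures both conditions, hence |(-w^3 + w^2 - 6w - 5) − 429| < ε.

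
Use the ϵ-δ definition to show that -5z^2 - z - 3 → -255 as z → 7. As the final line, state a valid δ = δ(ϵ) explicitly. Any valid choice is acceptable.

δ = min(1, ϵ/76)

Fix ϵ > 0. We want δ > 0 such that 0 < |z − 7| < δ implies |(-5z^2 - z - 3) + 255| < ϵ.
(-5z^2 - z - 3) + 255 = -5z^2 - z + 252 = (z − 7)(-5z - 36).
So |(-5z^2 - z - 3) + 255| = |z − 7|·|-5z - 36|.
Assume first that |z − 7| < 1, so |z| < 8. Then |-5z - 36| ≤ 5·8 + 36 = 76.
Hence |(-5z^2 - z - 3) + 255| ≤ 76|z − 7| < ϵ provided |z − 7| < ϵ/76.
Choosing δ = min(1, ϵ/76) ensures both conditions, hence |(-5z^2 - z - 3) + 255| < ϵ.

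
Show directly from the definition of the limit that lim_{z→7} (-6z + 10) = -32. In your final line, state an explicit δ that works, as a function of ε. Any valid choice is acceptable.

δ = ε/6

Fix ε > 0. We need δ > 0 so that 0 < |z − 7| < δ implies |(-6z + 10) + 32| < ε.
Since (-6z + 10) + 32 = -6(z − 7), we have |(-6z + 10) + 32| = 6|z − 7|.
So 6|z − 7| < ε exactly when |z − 7| < ε/6.
Take δ = ε/6. If 0 < |z − 7| < δ then |(-6z + 10) + 32| = 6|z − 7| < 6·(ε/6) = ε.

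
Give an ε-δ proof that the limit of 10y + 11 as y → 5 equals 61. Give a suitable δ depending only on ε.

δ = ε/10

Fix ε > 0. We need δ > 0 so that 0 < |y − 5| < δ implies |(10y + 11) − 61| < ε.
|(10y + 11) − 61| = |10y - 50| = 10|y − 5|.
So 10|y − 5| < ε exactly when |y − 5| < ε/10.
Choosing δ = ε/10 gives |(10y + 11) − 61| = 10|y − 5| < ε whenever |y − 5| < δ.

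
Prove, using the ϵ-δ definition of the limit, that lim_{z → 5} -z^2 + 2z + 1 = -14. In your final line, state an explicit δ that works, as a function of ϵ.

Let ϵ > 0. We want δ > 0 such that 0 < |z − 5| < δ implies |(-z^2 + 2z + 1) + 14| < ϵ.
(-z^2 + 2z + 1) + 14 = -z^2 + 2z + 15 = (z − 5)(-z - 3).
So |(-z^2 + 2z + 1) + 14| = |z − 5|·|-z - 3|.
Require δ ≤ 1. Then |z − 5| < 1 gives |z| < 6, and by the triangle inequality |-z - 3| ≤ 6 + 3 = 9.
Hence |(-z^2 + 2z + 1) + 14| ≤ 9|z − 5| < ϵ provided |z − 5| < ϵ/9.
Take δ = min(1, ϵ/9). Then 0 < |z − 5| < δ gives both |z − 5| < 1 and |z − 5| < ϵ/9, so |(-z^2 + 2z + 1) + 14| < ϵ.

δ = min(1, ϵ/9)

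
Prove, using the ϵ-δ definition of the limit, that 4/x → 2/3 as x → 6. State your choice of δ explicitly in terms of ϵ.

Suppose ϵ > 0. We seek δ > 0 such that 0 < |x − 6| < δ implies |4/x − (2/3)| < ϵ.
|4/x − (2/3)| = 4·|6 − x|/(6·|x|) = 4|x − 6|/(6|x|).
Restrict δ ≤ 3. Then |x − 6| < 3 gives |x| > 3, so 6|x| > 18.
Then |4/x − (2/3)| < 4|x − 6|/18, which is < ϵ when |x − 6| < (9/2)ϵ.
Take δ = min(3, (9/2)ϵ). Then 0 < |x − 6| < δ gives both |x − 6| < 3 and |x − 6| < (9/2)ϵ, so |4/x − (2/3)| < ϵ.

δ = min(3, (9/2)ϵ)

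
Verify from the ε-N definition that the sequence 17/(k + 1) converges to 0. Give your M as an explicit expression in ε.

Let ε > 0. For k ≥ 1, |17/(k + 1) − 0| = 17/(k + 1) ≤ 17/k.
We need 17/k < ε, i.e. k > 17/ε.
Take M = 17/ε. If k > M then |17/(k + 1)| ≤ 17/k < ε.

M = 17/ε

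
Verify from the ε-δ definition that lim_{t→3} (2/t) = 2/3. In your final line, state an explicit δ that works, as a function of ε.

δ = min(3/2, (9/4)ε)

Suppose ε > 0. We seek δ > 0 such that 0 < |t − 3| < δ implies |2/t − (2/3)| < ε.
|2/t − (2/3)| = 2·|3 − t|/(3·|t|) = 2|t − 3|/(3|t|).
Require δ ≤ 3/2 so that |t| > 3 − 3/2 = 3/2, hence 3|t| > 9/2.
Then |2/t − (2/3)| < 2|t − 3|/(9/2), which is < ε when |t − 3| < (9/4)ε.
Take δ = min(3/2, (9/4)ε). Then 0 < |t − 3| < δ gives both |t − 3| < 3/2 and |t − 3| < (9/4)ε, so |2/t − (2/3)| < ε.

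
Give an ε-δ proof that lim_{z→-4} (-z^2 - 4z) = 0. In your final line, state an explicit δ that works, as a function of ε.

δ = min(1, ε/5)

Let ε > 0. We want δ > 0 such that 0 < |z + 4| < δ implies |(-z^2 - 4z)| < ε.
(-z^2 - 4z) = -z^2 - 4z = (z + 4)(-z).
So |(-z^2 - 4z)| = |z + 4|·|-z|.
Assume first that |z + 4| < 1, so |z| < 5. Then |-z| ≤ 5 = 5.
Hence |(-z^2 - 4z)| ≤ 5|z + 4| < ε provided |z + 4| < ε/5.
Choosing δ = min(1, ε/5) ensures both conditions, hence |(-z^2 - 4z)| < ε.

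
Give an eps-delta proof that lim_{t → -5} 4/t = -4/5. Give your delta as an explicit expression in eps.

delta = min(5/2, (25/8)eps)

Let eps > 0 be given. We seek delta > 0 such that 0 < |t + 5| < delta implies |4/t + 4/5| < eps.
|4/t + 4/5| = 4·|-5 − t|/(5·|t|) = 4|t + 5|/(5|t|).
Require delta ≤ 5/2 so that |t| > 5 − 5/2 = 5/2, hence 5|t| > 25/2.
Then |4/t + 4/5| < 4|t + 5|/(25/2), which is < eps when |t + 5| < (25/8)eps.
Take delta = min(5/2, (25/8)eps). Then 0 < |t + 5| < delta gives both |t + 5| < 5/2 and |t + 5| < (25/8)eps, so |4/t + 4/5| < eps.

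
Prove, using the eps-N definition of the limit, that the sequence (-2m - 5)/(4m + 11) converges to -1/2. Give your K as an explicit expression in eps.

K = (1/8)/eps

Let eps > 0. For m ≥ 1, |(-2m - 5)/(4m + 11) + 1/2| = |2|/(4(4m + 11)) = 2/(4(4m + 11)).
Since 4m + 11 ≥ 4m for m ≥ 1, this is ≤ 2/(4·4m) = (1/8)/m.
So |(-2m - 5)/(4m + 11) + 1/2| < eps whenever m > (1/8)/eps.
Take K = (1/8)/eps. If m > K then |(-2m - 5)/(4m + 11) + 1/2| ≤ (1/8)/m < eps.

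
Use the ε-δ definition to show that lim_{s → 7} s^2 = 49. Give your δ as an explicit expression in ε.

δ = min(1, ε/15)

Let ε > 0 be given. We seek δ > 0 with 0 < |s − 7| < δ ⇒ |s^2 − 49| < ε.
Factor: s^2 − 49 = (s − 7)(s + 7), so |s^2 − 49| = |s − 7|·|s + 7|.
Restrict δ ≤ 1. Then |s − 7| < 1 gives |s| < 8, so by the triangle inequality |s + 7| ≤ 8 + 7 = 15.
Hence |s^2 − 49| ≤ 15|s − 7|, which is < ε once |s − 7| < ε/15.
Take δ = min(1, ε/15). If 0 < |s − 7| < δ then both bounds hold and |s^2 − 49| ≤ 15|s − 7| < 15·(ε/15) = ε.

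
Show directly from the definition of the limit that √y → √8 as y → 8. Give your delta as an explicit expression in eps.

Fix eps > 0. We want delta > 0 such that 0 < |y − 8| < delta implies |√y − √8| < eps.
Rationalise: √y − √8 = (y − 8)/(√y + √8), so |√y − √8| = |y − 8|/(√y + √8).
Restrict delta ≤ 8 so that |y − 8| < 8 forces y > 0, and then √y + √8 > √8.
Hence |√y − √8| < |y − 8|/√8, which is < eps once |y − 8| < √8·eps.
Take delta = min(8, √8·eps). If 0 < |y − 8| < delta then y > 0 and |√y − √8| < |y − 8|/√8 < eps.

delta = min(8, √8·eps)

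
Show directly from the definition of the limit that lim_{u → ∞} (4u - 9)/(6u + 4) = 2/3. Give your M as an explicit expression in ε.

M = (35/18)/ε

Let ε > 0. We seek M > 0 such that u > M implies |(4u - 9)/(6u + 4) − (2/3)| < ε.
(4u - 9)/(6u + 4) − (2/3) = (6(4u - 9) − 4(6u + 4)) / (6(6u + 4)) = -70/(6(6u + 4)).
For u > 0 we have 6u + 4 > 6u, so |(4u - 9)/(6u + 4) − (2/3)| = 70/(6(6u + 4)) < 70/(6·6u) = (35/18)/u.
Thus |(4u - 9)/(6u + 4) − (2/3)| < ε whenever u > (35/18)/ε.
Take M = (35/18)/ε. If u > M then |(4u - 9)/(6u + 4) − (2/3)| < (35/18)/u < ε.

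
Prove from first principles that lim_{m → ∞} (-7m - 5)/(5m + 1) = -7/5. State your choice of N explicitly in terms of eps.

Let eps > 0. For m ≥ 1, |(-7m - 5)/(5m + 1) + 7/5| = |-18|/(5(5m + 1)) = 18/(5(5m + 1)).
Since 5m + 1 ≥ 5m for m ≥ 1, this is ≤ 18/(5·5m) = (18/25)/m.
So |(-7m - 5)/(5m + 1) + 7/5| < eps whenever m > (18/25)/eps.
Take N = (18/25)/eps. If m > N then |(-7m - 5)/(5m + 1) + 7/5| ≤ (18/25)/m < eps.

N = (18/25)/eps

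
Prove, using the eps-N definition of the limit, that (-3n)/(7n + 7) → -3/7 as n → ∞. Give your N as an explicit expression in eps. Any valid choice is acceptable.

N = (3/7)/eps

Fix eps > 0. For n ≥ 1, |(-3n)/(7n + 7) + 3/7| = |21|/(7(7n + 7)) = 21/(7(7n + 7)).
Since 7n + 7 ≥ 7n for n ≥ 1, this is ≤ 21/(7·7n) = (3/7)/n.
So |(-3n)/(7n + 7) + 3/7| < eps whenever n > (3/7)/eps.
Take N = (3/7)/eps. If n > N then |(-3n)/(7n + 7) + 3/7| ≤ (3/7)/n < eps.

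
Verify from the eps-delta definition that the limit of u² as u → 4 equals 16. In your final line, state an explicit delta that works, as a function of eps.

Let eps > 0. We seek delta > 0 with 0 < |u − 4| < delta ⇒ |u² − 16| < eps.
Factor: u² − 16 = (u − 4)(u + 4), so |u² − 16| = |u − 4|·|u + 4|.
Restrict delta ≤ 1. Then |u − 4| < 1 gives |u| < 5, so by the triangle inequality |u + 4| ≤ 5 + 4 = 9.
Hence |u² − 16| ≤ 9|u − 4|, which is < eps once |u − 4| < eps/9.
Take delta = min(1, eps/9). If 0 < |u − 4| < delta then both bounds hold and |u² − 16| ≤ 9|u − 4| < 9·(eps/9) = eps.

delta = min(1, eps/9)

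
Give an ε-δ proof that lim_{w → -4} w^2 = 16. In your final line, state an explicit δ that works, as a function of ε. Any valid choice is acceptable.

δ = min(1, ε/9)

Fix ε > 0. We seek δ > 0 with 0 < |w + 4| < δ ⇒ |w^2 − 16| < ε.
Factor: w^2 − 16 = (w + 4)(w - 4), so |w^2 − 16| = |w + 4|·|w - 4|.
Restrict δ ≤ 1. Then |w + 4| < 1 gives |w| < 5, so by the triangle inequality |w - 4| ≤ 5 + 4 = 9.
Hence |w^2 − 16| ≤ 9|w + 4|, which is < ε once |w + 4| < ε/9.
Take δ = min(1, ε/9). If 0 < |w + 4| < δ then both bounds hold and |w^2 − 16| ≤ 9|w + 4| < 9·(ε/9) = ε.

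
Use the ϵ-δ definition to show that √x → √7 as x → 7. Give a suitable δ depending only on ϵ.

Fix ϵ > 0. We want δ > 0 such that 0 < |x − 7| < δ implies |√x − √7| < ϵ.
Multiplying by the conjugate, |√x − √7| = |x − 7|/(√x + √7).
Restrict δ ≤ 7 so that |x − 7| < 7 forces x > 0, and then √x + √7 > √7.
Hence |√x − √7| < |x − 7|/√7, which is < ϵ once |x − 7| < √7·ϵ.
Take δ = min(7, √7·ϵ). If 0 < |x − 7| < δ then x > 0 and |√x − √7| < |x − 7|/√7 < ϵ.

δ = min(7, √7·ϵ)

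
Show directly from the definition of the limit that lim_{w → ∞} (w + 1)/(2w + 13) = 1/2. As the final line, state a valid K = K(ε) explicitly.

K = (11/4)/ε

Let ε > 0. We seek K > 0 such that w > K implies |(w + 1)/(2w + 13) − (1/2)| < ε.
(w + 1)/(2w + 13) − (1/2) = (2(w + 1) − (2w + 13)) / (2(2w + 13)) = -11/(2(2w + 13)).
For w > 0 we have 2w + 13 > 2w, so |(w + 1)/(2w + 13) − (1/2)| = 11/(2(2w + 13)) < 11/(2·2w) = (11/4)/w.
Thus |(w + 1)/(2w + 13) − (1/2)| < ε whenever w > (11/4)/ε.
Take K = (11/4)/ε. If w > K then |(w + 1)/(2w + 13) − (1/2)| < (11/4)/w < ε.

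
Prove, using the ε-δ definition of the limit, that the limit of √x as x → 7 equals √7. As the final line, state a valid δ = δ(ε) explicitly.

δ = min(7, √7·ε)

Fix ε > 0. We want δ > 0 such that 0 < |x − 7| < δ implies |√x − √7| < ε.
Rationalise: √x − √7 = (x − 7)/(√x + √7), so |√x − √7| = |x − 7|/(√x + √7).
Restrict δ ≤ 7 so that |x − 7| < 7 forces x > 0, and then √x + √7 > √7.
Hence |√x − √7| < |x − 7|/√7, which is < ε once |x − 7| < √7·ε.
Take δ = min(7, √7·ε). If 0 < |x − 7| < δ then x > 0 and |√x − √7| < |x − 7|/√7 < ε.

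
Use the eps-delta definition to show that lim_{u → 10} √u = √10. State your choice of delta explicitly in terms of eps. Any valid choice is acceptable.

Let eps > 0. We want delta > 0 such that 0 < |u − 10| < delta implies |√u − √10| < eps.
Rationalise: √u − √10 = (u − 10)/(√u + √10), so |√u − √10| = |u − 10|/(√u + √10).
Restrict delta ≤ 10 so that |u − 10| < 10 forces u > 0, and then √u + √10 > √10.
Hence |√u − √10| < |u − 10|/√10, which is < eps once |u − 10| < √10·eps.
Take delta = min(10, √10·eps). If 0 < |u − 10| < delta then u > 0 and |√u − √10| < |u − 10|/√10 < eps.

delta = min(10, √10·eps)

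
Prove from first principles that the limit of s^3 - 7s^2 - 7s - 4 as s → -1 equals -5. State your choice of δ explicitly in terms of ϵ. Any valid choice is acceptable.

δ = min(1, ϵ/21)

Let ϵ > 0. We want δ > 0 such that 0 < |s + 1| < δ implies |(s^3 - 7s^2 - 7s - 4) + 5| < ϵ.
(s^3 - 7s^2 - 7s - 4) + 5 = s^3 - 7s^2 - 7s + 1 = (s + 1)(s^2 - 8s + 1).
So |(s^3 - 7s^2 - 7s - 4) + 5| = |s + 1|·|s^2 - 8s + 1|.
Require δ ≤ 1. Then |s + 1| < 1 gives |s| < 2, and by the triangle inequality |s^2 - 8s + 1| ≤ 2^2 + 8·2 + 1 = 21.
Hence |(s^3 - 7s^2 - 7s - 4) + 5| ≤ 21|s + 1| < ϵ provided |s + 1| < ϵ/21.
Take δ = min(1, ϵ/21). Then 0 < |s + 1| < δ gives both |s + 1| < 1 and |s + 1| < ϵ/21, so |(s^3 - 7s^2 - 7s - 4) + 5| < ϵ.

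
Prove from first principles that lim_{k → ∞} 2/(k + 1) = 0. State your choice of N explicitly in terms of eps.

Let eps > 0 be given. For k ≥ 1, |2/(k + 1) − 0| = 2/(k + 1) ≤ 2/k.
We need 2/k < eps, i.e. k > 2/eps.
Take N = 2/eps. If k > N then |2/(k + 1)| ≤ 2/k < eps.

N = 2/eps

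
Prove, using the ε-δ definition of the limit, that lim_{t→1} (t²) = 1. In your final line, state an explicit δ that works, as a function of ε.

Suppose ε > 0. We seek δ > 0 with 0 < |t − 1| < δ ⇒ |t² − 1| < ε.
Factor: t² − 1 = (t − 1)(t + 1), so |t² − 1| = |t − 1|·|t + 1|.
Restrict δ ≤ 1. Then |t − 1| < 1 gives |t| < 2, so by the triangle inequality |t + 1| ≤ 2 + 1 = 3.
Hence |t² − 1| ≤ 3|t − 1|, which is < ε once |t − 1| < ε/3.
Take δ = min(1, ε/3). If 0 < |t − 1| < δ then both bounds hold and |t² − 1| ≤ 3|t − 1| < 3·(ε/3) = ε.

δ = min(1, ε/3)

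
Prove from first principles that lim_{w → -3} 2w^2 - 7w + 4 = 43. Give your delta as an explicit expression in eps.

Fix eps > 0. We want delta > 0 such that 0 < |w + 3| < delta implies |(2w^2 - 7w + 4) − 43| < eps.
(2w^2 - 7w + 4) − 43 = 2w^2 - 7w - 39 = (w + 3)(2w - 13).
So |(2w^2 - 7w + 4) − 43| = |w + 3|·|2w - 13|.
Require delta ≤ 1. Then |w + 3| < 1 gives |w| < 4, and by the triangle inequality |2w - 13| ≤ 2·4 + 13 = 21.
Hence |(2w^2 - 7w + 4) − 43| ≤ 21|w + 3| < eps provided |w + 3| < eps/21.
Choosing delta = min(1, eps/21) ensures both conditions, hence |(2w^2 - 7w + 4) − 43| < eps.

delta = min(1, eps/21)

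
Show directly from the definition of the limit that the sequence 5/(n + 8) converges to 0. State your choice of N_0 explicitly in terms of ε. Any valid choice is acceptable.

Let ε > 0. For n ≥ 1, |5/(n + 8) − 0| = 5/(n + 8) ≤ 5/n.
We need 5/n < ε, i.e. n > 5/ε.
Take N_0 = 5/ε. If n > N_0 then |5/(n + 8)| ≤ 5/n < ε.

N_0 = 5/ε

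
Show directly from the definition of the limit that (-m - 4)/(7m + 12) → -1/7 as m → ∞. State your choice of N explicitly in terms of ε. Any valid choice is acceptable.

N = (16/49)/ε

Suppose ε > 0. For m ≥ 1, |(-m - 4)/(7m + 12) + 1/7| = |-16|/(7(7m + 12)) = 16/(7(7m + 12)).
Since 7m + 12 ≥ 7m for m ≥ 1, this is ≤ 16/(7·7m) = (16/49)/m.
So |(-m - 4)/(7m + 12) + 1/7| < ε whenever m > (16/49)/ε.
Take N = (16/49)/ε. If m > N then |(-m - 4)/(7m + 12) + 1/7| ≤ (16/49)/m < ε.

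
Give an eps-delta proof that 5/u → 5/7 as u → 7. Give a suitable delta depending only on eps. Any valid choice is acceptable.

Suppose eps > 0. We seek delta > 0 such that 0 < |u − 7| < delta implies |5/u − (5/7)| < eps.
|5/u − (5/7)| = 5·|7 − u|/(7·|u|) = 5|u − 7|/(7|u|).
Require delta ≤ 7/2 so that |u| > 7 − 7/2 = 7/2, hence 7|u| > 49/2.
Then |5/u − (5/7)| < 5|u − 7|/(49/2), which is < eps when |u − 7| < (49/10)eps.
Take delta = min(7/2, (49/10)eps). Then 0 < |u − 7| < delta gives both |u − 7| < 7/2 and |u − 7| < (49/10)eps, so |5/u − (5/7)| < eps.

delta = min(7/2, (49/10)eps)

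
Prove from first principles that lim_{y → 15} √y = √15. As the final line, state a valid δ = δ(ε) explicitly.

δ = min(15, √15·ε)

Let ε > 0. We want δ > 0 such that 0 < |y − 15| < δ implies |√y − √15| < ε.
Rationalise: √y − √15 = (y − 15)/(√y + √15), so |√y − √15| = |y − 15|/(√y + √15).
Restrict δ ≤ 15 so that |y − 15| < 15 forces y > 0, and then √y + √15 > √15.
Hence |√y − √15| < |y − 15|/√15, which is < ε once |y − 15| < √15·ε.
Take δ = min(15, √15·ε). If 0 < |y − 15| < δ then y > 0 and |√y − √15| < |y − 15|/√15 < ε.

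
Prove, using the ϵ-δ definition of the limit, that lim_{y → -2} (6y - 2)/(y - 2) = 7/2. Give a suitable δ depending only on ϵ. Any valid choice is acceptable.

δ = min(2, (4/5)ϵ)

Fix ϵ > 0. We want δ > 0 with 0 < |y + 2| < δ ⇒ |(6y - 2)/(y - 2) − (7/2)| < ϵ.
Combining over a common denominator, (6y - 2)/(y - 2) − (7/2) = [(6y - 2)·(-4) − (-14)·(y - 2)] / [(-4)·(y - 2)] = -10(y + 2) / ((-4)(y - 2)).
So |(6y - 2)/(y - 2) − (7/2)| = 10|y + 2| / (4·|y − 2|).
Restrict δ ≤ 2. Then |y + 2| < 2 gives |y − 2| = |(y + 2) + (-4)| ≥ 4 − 2 = 2.
Hence |(6y - 2)/(y - 2) − (7/2)| < 10|y + 2|/(4·2) = (5/4)|y + 2|, which is < ϵ once |y + 2| < (4/5)ϵ.
Take δ = min(2, (4/5)ϵ). Then 0 < |y + 2| < δ forces both bounds, so |(6y - 2)/(y - 2) − (7/2)| < ϵ.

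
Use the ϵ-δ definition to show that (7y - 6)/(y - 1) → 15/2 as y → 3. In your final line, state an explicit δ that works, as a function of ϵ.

δ = min(1, 2ϵ)

Let ϵ > 0 be given. We want δ > 0 with 0 < |y − 3| < δ ⇒ |(7y - 6)/(y - 1) − (15/2)| < ϵ.
Combining over a common denominator, (7y - 6)/(y - 1) − (15/2) = [(7y - 6)·2 − 15·(y - 1)] / [2·(y - 1)] = -1(y − 3) / (2(y - 1)).
So |(7y - 6)/(y - 1) − (15/2)| = |y − 3| / (2·|y − 1|).
Require δ ≤ 1, so |y − 1| ≥ |2| − |y − 3| > 2 − 1 = 1.
Hence |(7y - 6)/(y - 1) − (15/2)| < |y − 3|/(2·1) = (1/2)|y − 3|, which is < ϵ once |y − 3| < 2ϵ.
Take δ = min(1, 2ϵ). Then 0 < |y − 3| < δ forces both bounds, so |(7y - 6)/(y - 1) − (15/2)| < ϵ.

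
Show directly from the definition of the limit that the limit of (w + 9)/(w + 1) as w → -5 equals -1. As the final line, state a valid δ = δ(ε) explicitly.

Fix ε > 0. We want δ > 0 with 0 < |w + 5| < δ ⇒ |(w + 9)/(w + 1) + 1| < ε.
Combining over a common denominator, (w + 9)/(w + 1) + 1 = [(w + 9)·(-4) − 4·(w + 1)] / [(-4)·(w + 1)] = -8(w + 5) / ((-4)(w + 1)).
So |(w + 9)/(w + 1) + 1| = 8|w + 5| / (4·|w + 1|).
Require δ ≤ 2, so |w + 1| ≥ |-4| − |w + 5| > 4 − 2 = 2.
Hence |(w + 9)/(w + 1) + 1| < 8|w + 5|/(4·2) = |w + 5|, which is < ε once |w + 5| < ε.
Take δ = min(2, ε). Then 0 < |w + 5| < δ forces both bounds, so |(w + 9)/(w + 1) + 1| < ε.

δ = min(2, ε)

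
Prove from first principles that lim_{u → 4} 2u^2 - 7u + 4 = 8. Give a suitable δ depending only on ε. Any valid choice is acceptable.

δ = min(1, ε/11)

Fix ε > 0. We want δ > 0 such that 0 < |u − 4| < δ implies |(2u^2 - 7u + 4) − 8| < ε.
(2u^2 - 7u + 4) − 8 = 2u^2 - 7u - 4 = (u − 4)(2u + 1).
So |(2u^2 - 7u + 4) − 8| = |u − 4|·|2u + 1|.
Assume first that |u − 4| < 1, so |u| < 5. Then |2u + 1| ≤ 2·5 + 1 = 11.
Hence |(2u^2 - 7u + 4) − 8| ≤ 11|u − 4| < ε provided |u − 4| < ε/11.
Take δ = min(1, ε/11). Then 0 < |u − 4| < δ gives both |u − 4| < 1 and |u − 4| < ε/11, so |(2u^2 - 7u + 4) − 8| < ε.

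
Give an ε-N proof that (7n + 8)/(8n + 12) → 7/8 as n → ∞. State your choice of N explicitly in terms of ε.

Fix ε > 0. For n ≥ 1, |(7n + 8)/(8n + 12) − (7/8)| = |-20|/(8(8n + 12)) = 20/(8(8n + 12)).
Since 8n + 12 ≥ 8n for n ≥ 1, this is ≤ 20/(8·8n) = (5/16)/n.
So |(7n + 8)/(8n + 12) − (7/8)| < ε whenever n > (5/16)/ε.
Take N = (5/16)/ε. If n > N then |(7n + 8)/(8n + 12) − (7/8)| ≤ (5/16)/n < ε.

N = (5/16)/ε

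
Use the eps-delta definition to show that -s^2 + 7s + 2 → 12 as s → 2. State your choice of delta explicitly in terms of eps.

delta = min(2, eps/9)

Suppose eps > 0. We want delta > 0 such that 0 < |s − 2| < delta implies |(-s^2 + 7s + 2) − 12| < eps.
(-s^2 + 7s + 2) − 12 = -s^2 + 7s - 10 = (s − 2)(-s + 5).
So |(-s^2 + 7s + 2) − 12| = |s − 2|·|-s + 5|.
Require delta ≤ 2. Then |s − 2| < 2 gives |s| < 4, and by the triangle inequality |-s + 5| ≤ 4 + 5 = 9.
Hence |(-s^2 + 7s + 2) − 12| ≤ 9|s − 2| < eps provided |s − 2| < eps/9.
Take delta = min(2, eps/9). Then 0 < |s − 2| < delta gives both |s − 2| < 2 and |s − 2| < eps/9, so |(-s^2 + 7s + 2) − 12| < eps.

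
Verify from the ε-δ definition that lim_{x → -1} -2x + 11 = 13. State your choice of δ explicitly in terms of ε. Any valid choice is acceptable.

δ = ε/2

Suppose ε > 0. We need δ > 0 so that 0 < |x + 1| < δ implies |(-2x + 11) − 13| < ε.
|(-2x + 11) − 13| = |-2x - 2| = 2|x + 1|.
Thus it suffices that |x + 1| < ε/2.
Take δ = ε/2. If 0 < |x + 1| < δ then |(-2x + 11) − 13| = 2|x + 1| < 2·(ε/2) = ε.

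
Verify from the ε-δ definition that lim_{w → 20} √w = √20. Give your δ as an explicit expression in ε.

δ = min(20, √20·ε)

Suppose ε > 0. We want δ > 0 such that 0 < |w − 20| < δ implies |√w − √20| < ε.
Rationalise: √w − √20 = (w − 20)/(√w + √20), so |√w − √20| = |w − 20|/(√w + √20).
Restrict δ ≤ 20 so that |w − 20| < 20 forces w > 0, and then √w + √20 > √20.
Hence |√w − √20| < |w − 20|/√20, which is < ε once |w − 20| < √20·ε.
Take δ = min(20, √20·ε). If 0 < |w − 20| < δ then w > 0 and |√w − √20| < |w − 20|/√20 < ε.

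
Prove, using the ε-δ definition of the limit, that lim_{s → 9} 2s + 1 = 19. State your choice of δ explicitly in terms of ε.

Let ε > 0. We need δ > 0 so that 0 < |s − 9| < δ implies |(2s + 1) − 19| < ε.
Since (2s + 1) − 19 = 2(s − 9), we have |(2s + 1) − 19| = 2|s − 9|.
So 2|s − 9| < ε exactly when |s − 9| < ε/2.
Choosing δ = ε/2 gives |(2s + 1) − 19| = 2|s − 9| < ε whenever |s − 9| < δ.

δ = ε/2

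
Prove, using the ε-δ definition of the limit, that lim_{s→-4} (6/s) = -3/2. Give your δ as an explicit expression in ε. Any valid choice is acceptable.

δ = min(2, (4/3)ε)

Suppose ε > 0. We seek δ > 0 such that 0 < |s + 4| < δ implies |6/s + 3/2| < ε.
|6/s + 3/2| = 6·|-4 − s|/(4·|s|) = 6|s + 4|/(4|s|).
Restrict δ ≤ 2. Then |s + 4| < 2 gives |s| > 2, so 4|s| > 8.
Then |6/s + 3/2| < 6|s + 4|/8, which is < ε when |s + 4| < (4/3)ε.
Take δ = min(2, (4/3)ε). Then 0 < |s + 4| < δ gives both |s + 4| < 2 and |s + 4| < (4/3)ε, so |6/s + 3/2| < ε.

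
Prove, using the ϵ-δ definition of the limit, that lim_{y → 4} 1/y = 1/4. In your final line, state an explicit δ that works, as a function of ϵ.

δ = min(2, 8ϵ)

Let ϵ > 0. We seek δ > 0 such that 0 < |y − 4| < δ implies |1/y − (1/4)| < ϵ.
|1/y − (1/4)| = |4 − y|/(4·|y|) = |y − 4|/(4|y|).
Require δ ≤ 2 so that |y| > 4 − 2 = 2, hence 4|y| > 8.
Then |1/y − (1/4)| < |y − 4|/8, which is < ϵ when |y − 4| < 8ϵ.
Take δ = min(2, 8ϵ). Then 0 < |y − 4| < δ gives both |y − 4| < 2 and |y − 4| < 8ϵ, so |1/y − (1/4)| < ϵ.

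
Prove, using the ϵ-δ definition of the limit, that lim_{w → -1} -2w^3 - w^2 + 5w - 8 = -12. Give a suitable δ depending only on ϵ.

δ = min(2, ϵ/25)

Let ϵ > 0. We want δ > 0 such that 0 < |w + 1| < δ implies |(-2w^3 - w^2 + 5w - 8) + 12| < ϵ.
(-2w^3 - w^2 + 5w - 8) + 12 = -2w^3 - w^2 + 5w + 4 = (w + 1)(-2w^2 + w + 4).
So |(-2w^3 - w^2 + 5w - 8) + 12| = |w + 1|·|-2w^2 + w + 4|.
Assume first that |w + 1| < 2, so |w| < 3. Then |-2w^2 + w + 4| ≤ 2·3^2 + 3 + 4 = 25.
Hence |(-2w^3 - w^2 + 5w - 8) + 12| ≤ 25|w + 1| < ϵ provided |w + 1| < ϵ/25.
Choosing δ = min(2, ϵ/25) ensures both conditions, hence |(-2w^3 - w^2 + 5w - 8) + 12| < ϵ.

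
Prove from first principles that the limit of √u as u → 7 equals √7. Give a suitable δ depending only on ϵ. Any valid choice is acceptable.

Let ϵ > 0 be given. We want δ > 0 such that 0 < |u − 7| < δ implies |√u − √7| < ϵ.
Multiplying by the conjugate, |√u − √7| = |u − 7|/(√u + √7).
Restrict δ ≤ 7 so that |u − 7| < 7 forces u > 0, and then √u + √7 > √7.
Hence |√u − √7| < |u − 7|/√7, which is < ϵ once |u − 7| < √7·ϵ.
Take δ = min(7, √7·ϵ). If 0 < |u − 7| < δ then u > 0 and |√u − √7| < |u − 7|/√7 < ϵ.

δ = min(7, √7·ϵ)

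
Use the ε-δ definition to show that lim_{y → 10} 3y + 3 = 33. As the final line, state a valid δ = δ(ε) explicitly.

Let ε > 0 be given. We need δ > 0 so that 0 < |y − 10| < δ implies |(3y + 3) − 33| < ε.
Since (3y + 3) − 33 = 3(y − 10), we have |(3y + 3) − 33| = 3|y − 10|.
Thus it suffices that |y − 10| < ε/3.
Choosing δ = ε/3 gives |(3y + 3) − 33| = 3|y − 10| < ε whenever |y − 10| < δ.

δ = ε/3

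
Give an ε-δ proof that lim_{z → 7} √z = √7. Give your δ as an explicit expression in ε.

Let ε > 0. We want δ > 0 such that 0 < |z − 7| < δ implies |√z − √7| < ε.
Multiplying by the conjugate, |√z − √7| = |z − 7|/(√z + √7).
Restrict δ ≤ 7 so that |z − 7| < 7 forces z > 0, and then √z + √7 > √7.
Hence |√z − √7| < |z − 7|/√7, which is < ε once |z − 7| < √7·ε.
Take δ = min(7, √7·ε). If 0 < |z − 7| < δ then z > 0 and |√z − √7| < |z − 7|/√7 < ε.

δ = min(7, √7·ε)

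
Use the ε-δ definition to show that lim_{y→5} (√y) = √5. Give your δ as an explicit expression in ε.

δ = min(5, √5·ε)

Fix ε > 0. We want δ > 0 such that 0 < |y − 5| < δ implies |√y − √5| < ε.
Multiplying by the conjugate, |√y − √5| = |y − 5|/(√y + √5).
Restrict δ ≤ 5 so that |y − 5| < 5 forces y > 0, and then √y + √5 > √5.
Hence |√y − √5| < |y − 5|/√5, which is < ε once |y − 5| < √5·ε.
Take δ = min(5, √5·ε). If 0 < |y − 5| < δ then y > 0 and |√y − √5| < |y − 5|/√5 < ε.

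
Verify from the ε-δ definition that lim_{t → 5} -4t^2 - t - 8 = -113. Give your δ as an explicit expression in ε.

Let ε > 0 be given. We want δ > 0 such that 0 < |t − 5| < δ implies |(-4t^2 - t - 8) + 113| < ε.
(-4t^2 - t - 8) + 113 = -4t^2 - t + 105 = (t − 5)(-4t - 21).
So |(-4t^2 - t - 8) + 113| = |t − 5|·|-4t - 21|.
Require δ ≤ 1. Then |t − 5| < 1 gives |t| < 6, and by the triangle inequality |-4t - 21| ≤ 4·6 + 21 = 45.
Hence |(-4t^2 - t - 8) + 113| ≤ 45|t − 5| < ε provided |t − 5| < ε/45.
Choosing δ = min(1, ε/45) ensures both conditions, hence |(-4t^2 - t - 8) + 113| < ε.

δ = min(1, ε/45)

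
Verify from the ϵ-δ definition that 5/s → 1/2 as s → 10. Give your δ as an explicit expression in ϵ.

Suppose ϵ > 0. We seek δ > 0 such that 0 < |s − 10| < δ implies |5/s − (1/2)| < ϵ.
|5/s − (1/2)| = 5·|10 − s|/(10·|s|) = 5|s − 10|/(10|s|).
Restrict δ ≤ 5. Then |s − 10| < 5 gives |s| > 5, so 10|s| > 50.
Then |5/s − (1/2)| < 5|s − 10|/50, which is < ϵ when |s − 10| < 10ϵ.
Take δ = min(5, 10ϵ). Then 0 < |s − 10| < δ gives both |s − 10| < 5 and |s − 10| < 10ϵ, so |5/s − (1/2)| < ϵ.

δ = min(5, 10ϵ)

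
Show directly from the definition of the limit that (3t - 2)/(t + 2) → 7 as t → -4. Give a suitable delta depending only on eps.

Let eps > 0. We want delta > 0 with 0 < |t + 4| < delta ⇒ |(3t - 2)/(t + 2) − 7| < eps.
Combining over a common denominator, (3t - 2)/(t + 2) − 7 = [(3t - 2)·(-2) − (-14)·(t + 2)] / [(-2)·(t + 2)] = 8(t + 4) / ((-2)(t + 2)).
So |(3t - 2)/(t + 2) − 7| = 8|t + 4| / (2·|t + 2|).
Restrict delta ≤ 1. Then |t + 4| < 1 gives |t + 2| = |(t + 4) + (-2)| ≥ 2 − 1 = 1.
Hence |(3t - 2)/(t + 2) − 7| < 8|t + 4|/(2·1) = 4|t + 4|, which is < eps once |t + 4| < (1/4)eps.
Take delta = min(1, (1/4)eps). Then 0 < |t + 4| < delta forces both bounds, so |(3t - 2)/(t + 2) − 7| < eps.

delta = min(1, (1/4)eps)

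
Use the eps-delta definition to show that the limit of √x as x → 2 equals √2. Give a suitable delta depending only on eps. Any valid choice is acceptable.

Let eps > 0 be given. We want delta > 0 such that 0 < |x − 2| < delta implies |√x − √2| < eps.
Multiplying by the conjugate, |√x − √2| = |x − 2|/(√x + √2).
Restrict delta ≤ 2 so that |x − 2| < 2 forces x > 0, and then √x + √2 > √2.
Hence |√x − √2| < |x − 2|/√2, which is < eps once |x − 2| < √2·eps.
Take delta = min(2, √2·eps). If 0 < |x − 2| < delta then x > 0 and |√x − √2| < |x − 2|/√2 < eps.

delta = min(2, √2·eps)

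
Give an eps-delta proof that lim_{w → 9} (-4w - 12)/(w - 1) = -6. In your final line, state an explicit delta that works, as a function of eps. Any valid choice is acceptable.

delta = min(4, 2eps)

Let eps > 0. We want delta > 0 with 0 < |w − 9| < delta ⇒ |(-4w - 12)/(w - 1) + 6| < eps.
Combining over a common denominator, (-4w - 12)/(w - 1) + 6 = [(-4w - 12)·8 − (-48)·(w - 1)] / [8·(w - 1)] = 16(w − 9) / (8(w - 1)).
So |(-4w - 12)/(w - 1) + 6| = 16|w − 9| / (8·|w − 1|).
Require delta ≤ 4, so |w − 1| ≥ |8| − |w − 9| > 8 − 4 = 4.
Hence |(-4w - 12)/(w - 1) + 6| < 16|w − 9|/(8·4) = (1/2)|w − 9|, which is < eps once |w − 9| < 2eps.
Take delta = min(4, 2eps). Then 0 < |w − 9| < delta forces both bounds, so |(-4w - 12)/(w - 1) + 6| < eps.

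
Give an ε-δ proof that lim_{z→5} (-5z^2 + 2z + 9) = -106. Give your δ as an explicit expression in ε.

Suppose ε > 0. We want δ > 0 such that 0 < |z − 5| < δ implies |(-5z^2 + 2z + 9) + 106| < ε.
(-5z^2 + 2z + 9) + 106 = -5z^2 + 2z + 115 = (z − 5)(-5z - 23).
So |(-5z^2 + 2z + 9) + 106| = |z − 5|·|-5z - 23|.
Assume first that |z − 5| < 2, so |z| < 7. Then |-5z - 23| ≤ 5·7 + 23 = 58.
Hence |(-5z^2 + 2z + 9) + 106| ≤ 58|z − 5| < ε provided |z − 5| < ε/58.
Take δ = min(2, ε/58). Then 0 < |z − 5| < δ gives both |z − 5| < 2 and |z − 5| < ε/58, so |(-5z^2 + 2z + 9) + 106| < ε.

δ = min(2, ε/58)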